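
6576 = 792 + 5784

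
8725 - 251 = 8474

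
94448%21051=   10244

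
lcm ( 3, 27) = 27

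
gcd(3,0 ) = 3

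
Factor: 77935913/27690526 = 2^(-1)*11^1*7085083^1* 13845263^( - 1)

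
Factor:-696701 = - 79^1*8819^1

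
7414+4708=12122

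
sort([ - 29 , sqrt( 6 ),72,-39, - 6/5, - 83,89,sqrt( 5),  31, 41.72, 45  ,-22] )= [ - 83 , - 39,- 29,-22, - 6/5, sqrt( 5 ), sqrt( 6 ), 31 , 41.72,  45,72,  89 ] 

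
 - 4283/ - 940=4+523/940   =  4.56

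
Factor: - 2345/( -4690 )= 2^(  -  1) = 1/2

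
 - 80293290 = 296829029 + -377122319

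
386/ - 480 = - 193/240 = - 0.80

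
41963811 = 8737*4803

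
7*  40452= 283164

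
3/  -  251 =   -  1 + 248/251 = - 0.01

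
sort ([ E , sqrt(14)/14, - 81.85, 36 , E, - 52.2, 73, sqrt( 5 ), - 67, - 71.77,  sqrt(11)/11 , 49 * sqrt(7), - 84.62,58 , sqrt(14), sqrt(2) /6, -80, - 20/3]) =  [-84.62, - 81.85, - 80, - 71.77, - 67,  -  52.2, - 20/3,sqrt(2 )/6,sqrt ( 14)/14 , sqrt(11)/11, sqrt( 5), E,E, sqrt( 14),  36, 58 , 73,  49*sqrt(7)]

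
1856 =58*32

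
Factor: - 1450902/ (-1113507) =483634/371169 = 2^1*3^( - 3) *59^( - 1)*233^( -1)*241817^1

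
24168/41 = 24168/41  =  589.46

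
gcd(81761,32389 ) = 1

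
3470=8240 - 4770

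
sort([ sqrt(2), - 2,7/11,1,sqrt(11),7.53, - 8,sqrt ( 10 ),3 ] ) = [ - 8,- 2, 7/11, 1,sqrt( 2), 3,sqrt( 10), sqrt(11),7.53] 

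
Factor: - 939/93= - 313/31 = - 31^( - 1 )*313^1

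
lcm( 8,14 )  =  56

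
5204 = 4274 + 930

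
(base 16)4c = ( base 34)28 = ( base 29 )2i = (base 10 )76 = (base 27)2M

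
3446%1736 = 1710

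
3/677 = 3/677  =  0.00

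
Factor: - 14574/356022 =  - 7/171= - 3^ ( - 2)*7^1*19^( - 1) 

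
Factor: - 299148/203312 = - 2^(-2 )*3^1*131^(-1)*257^1  =  - 771/524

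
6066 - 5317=749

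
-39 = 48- 87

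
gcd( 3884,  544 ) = 4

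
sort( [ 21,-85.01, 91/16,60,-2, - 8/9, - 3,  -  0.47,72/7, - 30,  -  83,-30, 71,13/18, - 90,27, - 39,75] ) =[ - 90, - 85.01,-83,  -  39,- 30,-30, -3, - 2, - 8/9  , - 0.47  ,  13/18,91/16, 72/7, 21 , 27,60, 71,75]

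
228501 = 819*279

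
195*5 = 975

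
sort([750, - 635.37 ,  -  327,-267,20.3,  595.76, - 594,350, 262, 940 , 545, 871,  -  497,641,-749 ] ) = [ - 749, - 635.37, - 594,- 497, -327, - 267, 20.3,  262,350,545,  595.76,641, 750, 871,  940 ]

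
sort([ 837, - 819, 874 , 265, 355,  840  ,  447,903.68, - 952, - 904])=[ - 952,-904, - 819, 265,  355, 447, 837, 840,874, 903.68 ] 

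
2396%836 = 724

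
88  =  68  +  20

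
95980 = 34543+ 61437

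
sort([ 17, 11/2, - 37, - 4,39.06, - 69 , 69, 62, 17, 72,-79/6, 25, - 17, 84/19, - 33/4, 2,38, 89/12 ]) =[ -69, - 37, - 17, - 79/6, - 33/4, -4,2,84/19,11/2,  89/12,17, 17, 25, 38, 39.06, 62,69 , 72 ] 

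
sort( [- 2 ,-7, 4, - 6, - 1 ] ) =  [-7, - 6, - 2,- 1 , 4 ]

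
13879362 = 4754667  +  9124695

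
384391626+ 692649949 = 1077041575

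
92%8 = 4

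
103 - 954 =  - 851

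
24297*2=48594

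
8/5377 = 8/5377 =0.00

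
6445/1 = 6445 = 6445.00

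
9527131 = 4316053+5211078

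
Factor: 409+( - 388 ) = 3^1*7^1 =21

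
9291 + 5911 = 15202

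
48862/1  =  48862 = 48862.00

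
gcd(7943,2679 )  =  47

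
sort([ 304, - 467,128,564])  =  [-467,  128,304, 564 ]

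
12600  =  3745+8855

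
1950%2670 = 1950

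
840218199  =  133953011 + 706265188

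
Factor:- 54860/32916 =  - 5/3=-  3^( - 1 ) * 5^1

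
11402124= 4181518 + 7220606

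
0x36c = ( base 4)31230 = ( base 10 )876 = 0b1101101100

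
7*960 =6720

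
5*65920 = 329600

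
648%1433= 648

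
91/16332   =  91/16332 = 0.01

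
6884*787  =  5417708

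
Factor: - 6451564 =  - 2^2*7^1 * 19^1*67^1*181^1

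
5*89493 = 447465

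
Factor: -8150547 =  - 3^1*2716849^1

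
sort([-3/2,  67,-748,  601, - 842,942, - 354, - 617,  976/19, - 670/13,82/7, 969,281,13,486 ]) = [ - 842, - 748,  -  617,-354,-670/13,-3/2,82/7, 13,976/19,67, 281, 486,  601, 942,969]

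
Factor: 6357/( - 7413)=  - 7^( - 1 )*13^1*163^1 *353^(-1) =-2119/2471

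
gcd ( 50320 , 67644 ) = 4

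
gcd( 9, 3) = 3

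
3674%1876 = 1798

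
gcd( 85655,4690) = 5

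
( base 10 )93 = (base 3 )10110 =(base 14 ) 69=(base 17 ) 58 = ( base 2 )1011101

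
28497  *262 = 7466214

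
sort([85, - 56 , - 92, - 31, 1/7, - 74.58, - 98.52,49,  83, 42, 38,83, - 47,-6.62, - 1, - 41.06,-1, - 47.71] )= [-98.52 ,-92, - 74.58,-56, - 47.71 ,- 47 , - 41.06,- 31, - 6.62,-1, - 1,1/7,38 , 42,49 , 83, 83, 85 ] 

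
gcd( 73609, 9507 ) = 1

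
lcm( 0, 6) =0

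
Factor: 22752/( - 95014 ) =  - 2^4*3^2*79^1*47507^( - 1 )=- 11376/47507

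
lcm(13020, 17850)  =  1106700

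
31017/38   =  31017/38 = 816.24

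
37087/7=5298 + 1/7 =5298.14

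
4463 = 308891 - 304428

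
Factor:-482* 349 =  - 2^1*241^1*349^1 = - 168218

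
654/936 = 109/156 = 0.70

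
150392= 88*1709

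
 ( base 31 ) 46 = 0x82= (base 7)244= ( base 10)130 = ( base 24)5a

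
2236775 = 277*8075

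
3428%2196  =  1232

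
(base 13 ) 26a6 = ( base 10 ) 5544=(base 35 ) 4ie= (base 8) 12650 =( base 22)BA0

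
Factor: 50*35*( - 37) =  -  2^1*5^3*7^1*37^1  =  - 64750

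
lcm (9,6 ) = 18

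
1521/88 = 17+25/88 = 17.28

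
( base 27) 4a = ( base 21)5d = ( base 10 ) 118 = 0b1110110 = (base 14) 86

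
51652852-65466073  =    -  13813221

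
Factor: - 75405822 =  - 2^1 * 3^1*23^1* 577^1 * 947^1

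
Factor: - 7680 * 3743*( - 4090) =2^10*3^1*5^2*19^1*197^1 * 409^1 =117572121600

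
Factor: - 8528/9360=- 3^( - 2 )*5^( - 1)*41^1=- 41/45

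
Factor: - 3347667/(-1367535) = 3^1*5^(  -  1 )  *13^(-1) * 19^1 * 7013^( - 1)*19577^1 = 1115889/455845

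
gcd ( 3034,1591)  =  37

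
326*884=288184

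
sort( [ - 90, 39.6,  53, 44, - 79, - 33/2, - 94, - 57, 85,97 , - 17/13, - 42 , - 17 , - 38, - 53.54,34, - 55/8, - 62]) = [ - 94, - 90, - 79, - 62, - 57, - 53.54, - 42, - 38, - 17, - 33/2, - 55/8, - 17/13, 34 , 39.6, 44,53,85,97 ] 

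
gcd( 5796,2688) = 84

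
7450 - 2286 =5164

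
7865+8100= 15965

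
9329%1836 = 149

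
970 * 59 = 57230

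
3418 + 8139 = 11557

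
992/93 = 32/3=10.67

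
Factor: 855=3^2*5^1*19^1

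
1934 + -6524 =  - 4590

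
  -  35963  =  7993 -43956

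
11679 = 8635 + 3044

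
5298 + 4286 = 9584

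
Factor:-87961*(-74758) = 2^1*37379^1 * 87961^1 = 6575788438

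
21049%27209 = 21049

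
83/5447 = 83/5447 = 0.02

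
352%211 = 141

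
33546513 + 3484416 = 37030929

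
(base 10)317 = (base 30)AH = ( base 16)13d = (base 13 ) 1b5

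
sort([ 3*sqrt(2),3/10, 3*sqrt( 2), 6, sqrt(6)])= [3/10, sqrt (6), 3 * sqrt( 2 ),3*sqrt( 2), 6]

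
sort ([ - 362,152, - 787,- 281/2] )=[-787,-362, - 281/2,152 ] 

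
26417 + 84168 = 110585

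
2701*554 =1496354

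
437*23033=10065421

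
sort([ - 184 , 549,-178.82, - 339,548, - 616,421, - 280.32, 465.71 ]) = [ - 616, - 339, - 280.32 ,- 184,- 178.82,421,  465.71,548,549]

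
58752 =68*864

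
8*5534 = 44272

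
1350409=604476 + 745933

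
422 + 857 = 1279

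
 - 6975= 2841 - 9816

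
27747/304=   91 + 83/304 = 91.27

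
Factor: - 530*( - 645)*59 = 20169150 = 2^1*3^1*5^2*43^1*53^1 * 59^1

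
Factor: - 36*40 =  - 1440 = - 2^5*3^2*5^1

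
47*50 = 2350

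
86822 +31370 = 118192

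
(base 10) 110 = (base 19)5f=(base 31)3h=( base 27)42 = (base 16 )6e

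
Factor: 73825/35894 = 2^( -1)*5^2*131^( - 1)*137^(-1)*2953^1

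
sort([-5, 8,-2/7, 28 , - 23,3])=[-23, - 5, - 2/7, 3,8, 28]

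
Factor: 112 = 2^4*7^1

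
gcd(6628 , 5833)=1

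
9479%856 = 63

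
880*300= 264000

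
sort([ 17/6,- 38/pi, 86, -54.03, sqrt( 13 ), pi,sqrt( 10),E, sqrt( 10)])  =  [ - 54.03,-38/pi, E,17/6,pi, sqrt( 10), sqrt( 10), sqrt( 13),86 ]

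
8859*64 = 566976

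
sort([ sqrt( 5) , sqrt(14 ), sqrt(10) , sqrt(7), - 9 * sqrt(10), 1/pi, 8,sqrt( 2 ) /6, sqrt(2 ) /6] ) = [ - 9 * sqrt(10 ), sqrt (2) /6 , sqrt( 2)/6,1/pi,  sqrt( 5 ) , sqrt(7 ),sqrt (10 ),sqrt( 14 ),  8 ] 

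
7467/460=7467/460 = 16.23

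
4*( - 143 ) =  - 572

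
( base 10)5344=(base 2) 1010011100000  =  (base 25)8DJ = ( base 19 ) EF5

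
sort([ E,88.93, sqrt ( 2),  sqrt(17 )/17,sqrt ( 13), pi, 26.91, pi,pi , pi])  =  [sqrt (17 ) /17, sqrt(2 ) , E, pi, pi, pi, pi, sqrt (13) , 26.91, 88.93] 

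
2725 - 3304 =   -  579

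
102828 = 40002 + 62826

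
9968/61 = 9968/61 = 163.41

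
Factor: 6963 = 3^1*11^1*211^1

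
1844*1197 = 2207268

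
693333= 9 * 77037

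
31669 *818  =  25905242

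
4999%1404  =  787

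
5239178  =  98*53461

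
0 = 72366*0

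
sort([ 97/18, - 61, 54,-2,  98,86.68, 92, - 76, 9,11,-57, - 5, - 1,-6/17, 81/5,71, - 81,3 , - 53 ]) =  [  -  81, - 76,  -  61, - 57, - 53, - 5, - 2,-1 , - 6/17,3 , 97/18, 9,11, 81/5, 54, 71,  86.68,92, 98 ]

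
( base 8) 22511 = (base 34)88P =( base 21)10db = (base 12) 5635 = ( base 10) 9545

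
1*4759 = 4759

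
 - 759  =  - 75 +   -  684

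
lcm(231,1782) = 12474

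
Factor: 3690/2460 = 2^( - 1)*3^1  =  3/2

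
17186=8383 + 8803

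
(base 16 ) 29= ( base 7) 56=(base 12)35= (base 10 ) 41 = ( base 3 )1112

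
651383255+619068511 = 1270451766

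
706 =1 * 706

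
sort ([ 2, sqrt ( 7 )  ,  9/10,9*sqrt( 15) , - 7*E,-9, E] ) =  [-7*E,-9,9/10,2,sqrt( 7), E , 9*sqrt (15 ) ]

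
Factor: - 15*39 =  - 585 = - 3^2 * 5^1*13^1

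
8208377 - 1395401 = 6812976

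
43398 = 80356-36958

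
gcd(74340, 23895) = 2655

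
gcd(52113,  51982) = 1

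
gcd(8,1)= 1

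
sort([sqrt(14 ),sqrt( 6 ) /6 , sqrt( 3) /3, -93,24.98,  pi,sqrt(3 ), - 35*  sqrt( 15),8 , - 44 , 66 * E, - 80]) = [ - 35*sqrt( 15 ), - 93, - 80, - 44,sqrt( 6 )/6 , sqrt( 3 ) /3, sqrt( 3), pi , sqrt( 14 ),8,24.98, 66*E]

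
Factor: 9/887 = 3^2*887^( - 1) 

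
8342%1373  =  104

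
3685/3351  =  1 + 334/3351 = 1.10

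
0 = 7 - 7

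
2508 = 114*22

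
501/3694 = 501/3694 = 0.14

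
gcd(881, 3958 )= 1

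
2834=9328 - 6494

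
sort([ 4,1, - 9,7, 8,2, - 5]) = [ - 9 , - 5 , 1,2, 4, 7,8]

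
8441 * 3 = 25323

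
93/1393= 93/1393 =0.07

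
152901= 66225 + 86676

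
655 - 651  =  4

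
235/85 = 47/17 = 2.76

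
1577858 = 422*3739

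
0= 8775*0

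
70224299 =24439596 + 45784703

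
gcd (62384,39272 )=8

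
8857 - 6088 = 2769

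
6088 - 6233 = - 145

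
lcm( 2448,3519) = 56304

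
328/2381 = 328/2381 = 0.14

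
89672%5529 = 1208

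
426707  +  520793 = 947500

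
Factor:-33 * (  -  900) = 29700= 2^2*3^3 * 5^2 *11^1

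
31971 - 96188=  - 64217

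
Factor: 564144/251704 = 966/431  =  2^1*3^1*7^1*23^1*431^( - 1 )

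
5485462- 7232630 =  - 1747168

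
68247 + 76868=145115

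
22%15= 7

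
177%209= 177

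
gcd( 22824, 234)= 18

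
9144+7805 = 16949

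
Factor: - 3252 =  - 2^2*3^1*271^1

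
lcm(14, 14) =14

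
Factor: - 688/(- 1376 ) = 2^( - 1 )=1/2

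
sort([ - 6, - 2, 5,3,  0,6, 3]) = [  -  6,-2,0,3 , 3,5,  6] 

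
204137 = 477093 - 272956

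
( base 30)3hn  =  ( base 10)3233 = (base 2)110010100001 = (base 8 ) 6241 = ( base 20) 81d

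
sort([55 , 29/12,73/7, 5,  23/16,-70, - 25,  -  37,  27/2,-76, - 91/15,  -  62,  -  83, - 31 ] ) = [  -  83, - 76,  -  70,  -  62,-37,- 31,  -  25 ,-91/15 , 23/16, 29/12, 5,73/7, 27/2, 55] 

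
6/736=3/368 = 0.01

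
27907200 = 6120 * 4560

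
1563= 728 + 835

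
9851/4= 2462+3/4 = 2462.75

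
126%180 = 126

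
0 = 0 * 146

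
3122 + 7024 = 10146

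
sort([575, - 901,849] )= [ - 901,575, 849 ]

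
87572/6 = 14595 + 1/3 =14595.33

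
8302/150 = 55 + 26/75 = 55.35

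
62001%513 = 441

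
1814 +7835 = 9649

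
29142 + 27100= 56242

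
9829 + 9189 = 19018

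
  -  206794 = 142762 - 349556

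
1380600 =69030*20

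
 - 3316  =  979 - 4295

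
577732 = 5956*97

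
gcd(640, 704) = 64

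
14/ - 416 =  - 7/208 = - 0.03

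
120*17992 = 2159040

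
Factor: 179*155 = 27745 = 5^1*31^1*179^1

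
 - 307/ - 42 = 307/42= 7.31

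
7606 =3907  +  3699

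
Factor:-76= - 2^2*19^1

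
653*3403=2222159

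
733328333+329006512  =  1062334845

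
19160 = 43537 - 24377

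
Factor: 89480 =2^3*5^1*2237^1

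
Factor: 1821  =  3^1 * 607^1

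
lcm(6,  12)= 12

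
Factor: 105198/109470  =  197/205 = 5^( - 1)*41^( - 1)*197^1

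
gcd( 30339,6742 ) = 3371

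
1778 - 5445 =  - 3667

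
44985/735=61+10/49=61.20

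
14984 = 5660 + 9324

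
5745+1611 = 7356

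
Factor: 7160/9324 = 2^1*3^( - 2)*5^1*7^( - 1)*37^( - 1)*179^1 = 1790/2331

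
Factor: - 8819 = - 8819^1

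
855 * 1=855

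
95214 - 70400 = 24814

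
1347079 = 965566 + 381513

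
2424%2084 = 340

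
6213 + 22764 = 28977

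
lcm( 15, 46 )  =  690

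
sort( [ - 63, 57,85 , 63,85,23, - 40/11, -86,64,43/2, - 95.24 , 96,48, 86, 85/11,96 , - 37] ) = [ - 95.24, - 86, - 63, - 37, - 40/11, 85/11, 43/2, 23, 48, 57,63, 64,85, 85,86, 96, 96 ] 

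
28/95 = 28/95=0.29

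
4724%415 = 159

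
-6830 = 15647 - 22477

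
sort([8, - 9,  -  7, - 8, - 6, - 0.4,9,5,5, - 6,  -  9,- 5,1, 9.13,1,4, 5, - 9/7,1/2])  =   [- 9,  -  9 ,-8, - 7, - 6, - 6,-5, - 9/7, - 0.4,1/2,1,1,4,5,5,5,8,9,9.13 ] 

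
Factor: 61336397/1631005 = 595499/15835  =  5^( -1 )*89^1*3167^( - 1 ) * 6691^1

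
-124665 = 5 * ( - 24933) 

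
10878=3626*3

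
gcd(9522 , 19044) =9522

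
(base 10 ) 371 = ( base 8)563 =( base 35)al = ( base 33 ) B8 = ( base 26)E7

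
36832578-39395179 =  - 2562601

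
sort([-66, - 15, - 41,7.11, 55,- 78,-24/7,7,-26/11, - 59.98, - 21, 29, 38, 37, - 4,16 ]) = [-78, - 66 , - 59.98,-41, - 21,  -  15, - 4,-24/7, - 26/11, 7, 7.11, 16,  29,37, 38,  55] 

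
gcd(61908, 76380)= 804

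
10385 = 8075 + 2310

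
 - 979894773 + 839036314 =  - 140858459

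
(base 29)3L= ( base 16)6c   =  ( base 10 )108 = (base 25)48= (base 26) 44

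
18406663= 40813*451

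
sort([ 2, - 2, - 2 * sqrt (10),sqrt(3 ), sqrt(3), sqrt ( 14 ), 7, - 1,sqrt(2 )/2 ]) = [- 2*sqrt( 10 ),-2, - 1,sqrt(2)/2, sqrt(3),  sqrt(3),2 , sqrt( 14 ), 7 ]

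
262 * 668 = 175016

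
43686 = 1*43686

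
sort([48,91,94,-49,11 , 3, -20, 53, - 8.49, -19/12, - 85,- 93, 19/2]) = [-93, - 85,  -  49, - 20, - 8.49, - 19/12, 3, 19/2 , 11,48,53,91,94] 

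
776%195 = 191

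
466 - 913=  - 447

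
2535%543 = 363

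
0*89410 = 0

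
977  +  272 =1249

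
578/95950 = 289/47975= 0.01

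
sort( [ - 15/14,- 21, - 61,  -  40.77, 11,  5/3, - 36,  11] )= [-61 , - 40.77, - 36, - 21, - 15/14, 5/3,11,11] 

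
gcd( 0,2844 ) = 2844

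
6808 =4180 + 2628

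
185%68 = 49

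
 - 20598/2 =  - 10299 = - 10299.00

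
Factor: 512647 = 23^1*31^1*719^1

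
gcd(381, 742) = 1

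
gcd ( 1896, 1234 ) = 2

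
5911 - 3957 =1954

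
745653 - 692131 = 53522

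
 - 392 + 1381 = 989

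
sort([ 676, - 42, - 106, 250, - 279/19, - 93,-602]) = [ - 602, - 106,-93 , - 42, - 279/19, 250, 676 ]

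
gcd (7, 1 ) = 1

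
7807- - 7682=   15489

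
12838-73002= - 60164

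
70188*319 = 22389972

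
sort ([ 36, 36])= [36, 36 ] 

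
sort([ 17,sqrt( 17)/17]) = [sqrt(17 )/17, 17 ] 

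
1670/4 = 417 + 1/2 = 417.50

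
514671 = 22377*23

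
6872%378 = 68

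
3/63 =1/21  =  0.05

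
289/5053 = 289/5053 =0.06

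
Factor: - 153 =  - 3^2*17^1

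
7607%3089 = 1429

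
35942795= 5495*6541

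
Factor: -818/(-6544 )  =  2^(-3)  =  1/8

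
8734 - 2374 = 6360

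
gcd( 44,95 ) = 1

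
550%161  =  67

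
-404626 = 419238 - 823864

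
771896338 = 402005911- - 369890427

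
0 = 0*175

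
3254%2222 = 1032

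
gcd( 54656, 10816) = 64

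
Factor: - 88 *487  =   - 2^3 * 11^1 *487^1 = - 42856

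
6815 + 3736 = 10551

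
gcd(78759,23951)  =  1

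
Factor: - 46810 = - 2^1 * 5^1 * 31^1 * 151^1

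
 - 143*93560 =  - 13379080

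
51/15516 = 17/5172 =0.00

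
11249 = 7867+3382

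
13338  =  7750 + 5588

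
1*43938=43938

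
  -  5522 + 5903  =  381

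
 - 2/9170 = -1/4585 = - 0.00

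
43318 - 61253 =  - 17935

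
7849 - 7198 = 651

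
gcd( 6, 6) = 6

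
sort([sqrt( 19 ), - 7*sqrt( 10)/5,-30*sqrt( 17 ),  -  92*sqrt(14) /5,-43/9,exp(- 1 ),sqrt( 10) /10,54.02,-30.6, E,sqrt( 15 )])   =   [-30 * sqrt( 17), - 92 * sqrt( 14) /5, - 30.6, - 43/9, - 7*sqrt(10) /5 , sqrt( 10)/10, exp( - 1),E,sqrt( 15),sqrt(19),54.02]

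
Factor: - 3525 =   -  3^1*5^2*47^1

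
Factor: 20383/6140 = 2^( - 2 )*5^ ( - 1 )*11^1*17^1*109^1*307^( - 1)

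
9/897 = 3/299 = 0.01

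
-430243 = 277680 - 707923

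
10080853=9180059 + 900794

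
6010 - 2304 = 3706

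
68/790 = 34/395 = 0.09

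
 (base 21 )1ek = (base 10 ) 755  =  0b1011110011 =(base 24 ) 17b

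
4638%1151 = 34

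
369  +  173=542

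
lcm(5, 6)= 30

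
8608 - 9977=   -  1369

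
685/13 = 685/13 = 52.69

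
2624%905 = 814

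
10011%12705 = 10011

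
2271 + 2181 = 4452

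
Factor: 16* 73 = 1168 = 2^4*73^1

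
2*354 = 708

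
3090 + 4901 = 7991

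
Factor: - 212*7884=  - 2^4*3^3 * 53^1 * 73^1 = -  1671408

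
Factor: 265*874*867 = 200805870 = 2^1*3^1*5^1*17^2*19^1*23^1 *53^1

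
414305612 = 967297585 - 552991973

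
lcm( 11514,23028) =23028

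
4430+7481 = 11911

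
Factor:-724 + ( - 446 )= - 1170 =-2^1*3^2*5^1*13^1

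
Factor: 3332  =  2^2 * 7^2*17^1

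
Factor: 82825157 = 82825157^1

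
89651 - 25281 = 64370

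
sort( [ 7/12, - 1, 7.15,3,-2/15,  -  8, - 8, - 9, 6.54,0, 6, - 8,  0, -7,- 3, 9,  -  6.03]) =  [ - 9, - 8, - 8,-8, - 7,-6.03, - 3,-1,- 2/15,0, 0,7/12 , 3, 6 , 6.54,7.15, 9 ]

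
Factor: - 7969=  - 13^1*613^1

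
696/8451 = 232/2817 = 0.08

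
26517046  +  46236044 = 72753090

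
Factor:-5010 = - 2^1 * 3^1*5^1 *167^1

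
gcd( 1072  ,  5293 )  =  67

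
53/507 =53/507 = 0.10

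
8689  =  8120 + 569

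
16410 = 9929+6481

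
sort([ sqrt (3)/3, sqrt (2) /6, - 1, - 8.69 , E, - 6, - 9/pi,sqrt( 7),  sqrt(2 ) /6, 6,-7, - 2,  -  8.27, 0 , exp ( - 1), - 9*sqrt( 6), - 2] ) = [ - 9* sqrt( 6), - 8.69,-8.27 , - 7,-6, - 9/pi, - 2,-2, - 1,0,sqrt( 2 ) /6, sqrt( 2) /6, exp ( -1), sqrt( 3)/3,sqrt( 7),  E,  6 ] 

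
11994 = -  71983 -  - 83977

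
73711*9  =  663399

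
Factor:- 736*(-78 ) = 2^6*3^1 *13^1*23^1=57408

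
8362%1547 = 627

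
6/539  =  6/539=0.01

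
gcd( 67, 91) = 1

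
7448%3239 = 970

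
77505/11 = 77505/11 = 7045.91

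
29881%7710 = 6751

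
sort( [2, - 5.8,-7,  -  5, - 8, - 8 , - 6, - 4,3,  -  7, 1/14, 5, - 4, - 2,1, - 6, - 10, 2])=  [ - 10, - 8,-8, - 7, - 7, - 6, - 6,-5.8, - 5 , - 4, - 4  ,  -  2, 1/14, 1, 2, 2,3,5]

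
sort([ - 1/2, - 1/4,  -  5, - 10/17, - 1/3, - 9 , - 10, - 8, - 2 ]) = [-10, - 9, - 8, - 5,- 2,-10/17, - 1/2 , - 1/3 ,-1/4] 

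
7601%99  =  77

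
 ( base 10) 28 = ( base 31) S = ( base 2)11100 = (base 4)130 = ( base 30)s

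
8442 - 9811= -1369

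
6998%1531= 874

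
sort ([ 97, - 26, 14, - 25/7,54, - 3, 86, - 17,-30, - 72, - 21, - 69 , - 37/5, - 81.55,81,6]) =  [ - 81.55,  -  72, - 69, - 30, - 26, - 21, - 17, - 37/5, - 25/7, - 3, 6, 14, 54,  81, 86, 97]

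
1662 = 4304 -2642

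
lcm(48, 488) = 2928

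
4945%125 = 70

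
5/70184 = 5/70184 = 0.00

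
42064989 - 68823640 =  - 26758651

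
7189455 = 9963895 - 2774440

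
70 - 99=-29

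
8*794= 6352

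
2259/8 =2259/8= 282.38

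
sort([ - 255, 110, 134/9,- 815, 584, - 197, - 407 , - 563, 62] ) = [ - 815,- 563,  -  407,  -  255, - 197,  134/9,62, 110, 584]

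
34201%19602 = 14599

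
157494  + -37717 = 119777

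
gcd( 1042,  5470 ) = 2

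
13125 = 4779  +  8346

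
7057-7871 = -814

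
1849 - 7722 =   -  5873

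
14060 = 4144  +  9916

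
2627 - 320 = 2307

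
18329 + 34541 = 52870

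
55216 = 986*56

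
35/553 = 5/79 = 0.06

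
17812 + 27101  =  44913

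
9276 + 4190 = 13466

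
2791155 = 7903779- 5112624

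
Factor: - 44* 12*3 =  - 1584 = -2^4 * 3^2*11^1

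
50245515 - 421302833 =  - 371057318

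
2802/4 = 700 + 1/2 = 700.50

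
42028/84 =1501/3= 500.33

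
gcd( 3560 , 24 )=8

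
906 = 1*906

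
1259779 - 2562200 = -1302421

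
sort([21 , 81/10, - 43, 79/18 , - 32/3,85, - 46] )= [-46, - 43, - 32/3, 79/18,  81/10,  21, 85]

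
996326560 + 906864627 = 1903191187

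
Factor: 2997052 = 2^2*61^1*71^1*173^1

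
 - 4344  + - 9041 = - 13385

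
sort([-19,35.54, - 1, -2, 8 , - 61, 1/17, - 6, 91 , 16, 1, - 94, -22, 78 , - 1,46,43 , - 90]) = [  -  94, - 90 ,-61, - 22 ,-19, - 6,  -  2, - 1, - 1,1/17, 1, 8,16,35.54, 43  ,  46, 78 , 91 ]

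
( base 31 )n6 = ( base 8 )1317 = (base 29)ON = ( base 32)mf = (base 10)719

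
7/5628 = 1/804 = 0.00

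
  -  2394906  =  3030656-5425562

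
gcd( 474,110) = 2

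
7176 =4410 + 2766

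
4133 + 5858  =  9991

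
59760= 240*249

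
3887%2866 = 1021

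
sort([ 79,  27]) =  [ 27, 79 ] 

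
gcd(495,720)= 45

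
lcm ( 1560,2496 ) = 12480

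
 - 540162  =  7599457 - 8139619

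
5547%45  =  12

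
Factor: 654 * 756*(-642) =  - 317420208 = - 2^4*3^5*7^1 * 107^1*109^1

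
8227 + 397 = 8624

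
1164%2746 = 1164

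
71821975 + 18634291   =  90456266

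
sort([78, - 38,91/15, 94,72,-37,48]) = [- 38, - 37,91/15, 48,72,78,94 ]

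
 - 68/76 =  - 17/19 = - 0.89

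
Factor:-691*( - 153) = 105723 =3^2*17^1*691^1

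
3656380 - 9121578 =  - 5465198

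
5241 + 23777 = 29018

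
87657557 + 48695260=136352817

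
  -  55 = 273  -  328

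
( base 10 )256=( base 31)88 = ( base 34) 7I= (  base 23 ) b3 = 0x100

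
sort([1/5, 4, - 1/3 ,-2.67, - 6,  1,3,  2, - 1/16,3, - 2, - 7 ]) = [ - 7, - 6, - 2.67, - 2, - 1/3,  -  1/16, 1/5,1,2, 3,3, 4 ]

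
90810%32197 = 26416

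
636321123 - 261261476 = 375059647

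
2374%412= 314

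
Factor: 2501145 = 3^3*5^1 * 97^1 *191^1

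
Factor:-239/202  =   - 2^ (  -  1)*101^( - 1)*239^1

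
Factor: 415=5^1*83^1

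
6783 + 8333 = 15116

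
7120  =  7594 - 474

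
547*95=51965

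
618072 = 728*849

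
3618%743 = 646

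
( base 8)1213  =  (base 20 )1cb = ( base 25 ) 111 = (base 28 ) N7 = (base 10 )651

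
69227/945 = 73 + 242/945 = 73.26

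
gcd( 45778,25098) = 94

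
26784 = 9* 2976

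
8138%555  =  368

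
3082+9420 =12502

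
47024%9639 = 8468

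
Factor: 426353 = 426353^1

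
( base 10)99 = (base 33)30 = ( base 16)63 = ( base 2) 1100011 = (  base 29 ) 3c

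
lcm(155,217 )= 1085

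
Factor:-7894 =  - 2^1*3947^1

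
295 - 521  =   - 226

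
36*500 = 18000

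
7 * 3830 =26810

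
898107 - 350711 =547396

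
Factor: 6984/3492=2^1= 2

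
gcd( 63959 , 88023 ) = 1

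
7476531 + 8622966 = 16099497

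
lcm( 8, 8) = 8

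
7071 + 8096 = 15167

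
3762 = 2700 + 1062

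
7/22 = 7/22  =  0.32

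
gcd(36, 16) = 4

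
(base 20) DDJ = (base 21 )c8j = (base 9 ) 7457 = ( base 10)5479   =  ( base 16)1567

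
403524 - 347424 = 56100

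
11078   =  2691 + 8387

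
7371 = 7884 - 513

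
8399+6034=14433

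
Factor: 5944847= 1789^1*3323^1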